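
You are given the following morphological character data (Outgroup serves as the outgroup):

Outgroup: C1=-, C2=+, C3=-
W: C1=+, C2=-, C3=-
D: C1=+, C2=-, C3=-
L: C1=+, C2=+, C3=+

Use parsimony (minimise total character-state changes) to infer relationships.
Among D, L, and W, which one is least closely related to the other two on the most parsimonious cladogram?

Character polarity is set by the outgroup: the derived state is whichever differs from the outgroup's state, so for C2 the derived state is '-', and for the remaining characters it is '+'.
C1 (derived state '+') is shared by all ingroup taxa — unites the whole ingroup.
C2 (derived state '-') is shared by D and W — a synapomorphy uniting that clade.
C3 (derived state '+') is unique to L (autapomorphy; uninformative for grouping).
Most parsimonious ingroup topology: ((W,D),L).
W and D share a more recent common ancestor with each other than either does with L, so L is the least closely related of the three.

L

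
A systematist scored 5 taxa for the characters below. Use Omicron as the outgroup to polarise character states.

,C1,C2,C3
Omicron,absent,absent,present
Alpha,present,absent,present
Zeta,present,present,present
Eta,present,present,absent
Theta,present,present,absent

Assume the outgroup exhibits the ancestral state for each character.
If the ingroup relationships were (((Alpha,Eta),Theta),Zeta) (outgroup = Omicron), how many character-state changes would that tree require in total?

5

Map each character onto (((Alpha,Eta),Theta),Zeta) (rooted by Omicron) and count the minimum state changes it requires (Fitch parsimony):
C1: 1; C2: 2; C3: 2.
Total tree length = 5.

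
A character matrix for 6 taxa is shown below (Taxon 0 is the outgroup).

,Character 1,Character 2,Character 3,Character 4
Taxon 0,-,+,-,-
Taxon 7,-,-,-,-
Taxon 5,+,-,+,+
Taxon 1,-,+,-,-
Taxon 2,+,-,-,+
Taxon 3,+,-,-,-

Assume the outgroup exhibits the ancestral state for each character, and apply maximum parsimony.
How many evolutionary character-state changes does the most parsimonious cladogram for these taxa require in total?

Character polarity is set by the outgroup: the derived state is whichever differs from the outgroup's state, so for Character 2 the derived state is '-', and for the remaining characters it is '+'.
Character 1: derived state '+' in Taxon 2, Taxon 3, and Taxon 5 only — synapomorphy for {Taxon 2, Taxon 3, Taxon 5}.
Character 2 (derived state '-') is shared by Taxon 2, Taxon 3, Taxon 5, and Taxon 7 — a synapomorphy uniting that clade.
Character 3: derived state '+' in Taxon 5 only — an autapomorphy, so it tells us nothing about relationships among taxa.
Only Taxon 2 and Taxon 5 show the derived state '+' for Character 4, supporting them as a clade.
Most parsimonious ingroup topology: ((Taxon 7,((Taxon 5,Taxon 2),Taxon 3)),Taxon 1).
Changes per character on this tree: Character 1: 1; Character 2: 1; Character 3: 1; Character 4: 1.
Total = 4.

4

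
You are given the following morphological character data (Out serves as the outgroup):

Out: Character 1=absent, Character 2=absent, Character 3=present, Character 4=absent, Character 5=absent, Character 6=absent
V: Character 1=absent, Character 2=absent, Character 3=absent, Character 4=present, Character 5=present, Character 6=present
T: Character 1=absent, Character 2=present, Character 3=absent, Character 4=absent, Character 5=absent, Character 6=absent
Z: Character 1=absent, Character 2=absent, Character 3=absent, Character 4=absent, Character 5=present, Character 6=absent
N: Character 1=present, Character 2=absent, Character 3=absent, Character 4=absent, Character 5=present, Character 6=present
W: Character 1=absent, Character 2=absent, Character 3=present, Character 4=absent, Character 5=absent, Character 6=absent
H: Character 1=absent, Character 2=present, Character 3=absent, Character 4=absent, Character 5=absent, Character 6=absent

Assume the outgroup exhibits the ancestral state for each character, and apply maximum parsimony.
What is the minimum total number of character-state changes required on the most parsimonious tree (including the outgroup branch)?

Character polarity is set by the outgroup: the derived state is whichever differs from the outgroup's state, so for Character 3 the derived state is 'absent', and for the remaining characters it is 'present'.
Character 1: derived state 'present' in N only — an autapomorphy, so it tells us nothing about relationships among taxa.
Only H and T show the derived state 'present' for Character 2, supporting them as a clade.
Character 3: derived state 'absent' in H, N, T, V, and Z only — synapomorphy for {H, N, T, V, Z}.
Character 4: derived state 'present' in V only — an autapomorphy, so it tells us nothing about relationships among taxa.
Character 5 (derived state 'present') is shared by N, V, and Z — a synapomorphy uniting that clade.
Character 6 (derived state 'present') is shared by N and V — a synapomorphy uniting that clade.
Most parsimonious ingroup topology: ((((V,N),Z),(T,H)),W).
Changes per character on this tree: Character 1: 1; Character 2: 1; Character 3: 1; Character 4: 1; Character 5: 1; Character 6: 1.
Total = 6.

6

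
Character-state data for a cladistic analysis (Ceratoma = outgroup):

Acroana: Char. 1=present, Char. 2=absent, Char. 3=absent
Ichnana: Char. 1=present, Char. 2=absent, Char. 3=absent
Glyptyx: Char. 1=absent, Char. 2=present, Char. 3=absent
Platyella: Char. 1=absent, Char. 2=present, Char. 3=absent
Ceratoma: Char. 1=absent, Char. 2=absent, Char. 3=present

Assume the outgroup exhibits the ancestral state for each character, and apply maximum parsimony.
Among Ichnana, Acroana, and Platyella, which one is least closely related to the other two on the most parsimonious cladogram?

Platyella

Character polarity is set by the outgroup: the derived state is whichever differs from the outgroup's state, so for Char. 3 the derived state is 'absent', and for the remaining characters it is 'present'.
Char. 1 (derived state 'present') is shared by Acroana and Ichnana — a synapomorphy uniting that clade.
Char. 2: derived state 'present' in Glyptyx and Platyella only — synapomorphy for {Glyptyx, Platyella}.
All ingroup taxa share the derived state 'absent' for Char. 3; it defines the ingroup but does not resolve relationships within it.
Most parsimonious ingroup topology: ((Acroana,Ichnana),(Platyella,Glyptyx)).
Acroana and Ichnana share a more recent common ancestor with each other than either does with Platyella, so Platyella is the least closely related of the three.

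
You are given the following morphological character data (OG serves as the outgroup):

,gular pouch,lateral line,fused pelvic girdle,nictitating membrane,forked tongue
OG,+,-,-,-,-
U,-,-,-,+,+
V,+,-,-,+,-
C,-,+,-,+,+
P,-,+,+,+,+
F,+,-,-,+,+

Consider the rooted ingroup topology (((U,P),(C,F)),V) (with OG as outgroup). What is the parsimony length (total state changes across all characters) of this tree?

7

Map each character onto (((U,P),(C,F)),V) (rooted by OG) and count the minimum state changes it requires (Fitch parsimony):
gular pouch: 2; lateral line: 2; fused pelvic girdle: 1; nictitating membrane: 1; forked tongue: 1.
Total tree length = 7.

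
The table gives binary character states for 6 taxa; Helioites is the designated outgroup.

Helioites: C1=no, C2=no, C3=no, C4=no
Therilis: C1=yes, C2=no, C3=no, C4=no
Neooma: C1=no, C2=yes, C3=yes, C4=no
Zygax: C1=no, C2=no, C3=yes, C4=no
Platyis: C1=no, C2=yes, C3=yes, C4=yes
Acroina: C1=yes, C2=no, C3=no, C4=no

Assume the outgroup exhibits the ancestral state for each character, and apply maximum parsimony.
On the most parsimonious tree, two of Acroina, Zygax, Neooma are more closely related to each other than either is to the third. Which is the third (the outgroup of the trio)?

The outgroup has state 'no' for every character, so 'yes' is the derived state throughout.
C1 (derived state 'yes') is shared by Acroina and Therilis — a synapomorphy uniting that clade.
C2: derived state 'yes' in Neooma and Platyis only — synapomorphy for {Neooma, Platyis}.
C3 (derived state 'yes') is shared by Neooma, Platyis, and Zygax — a synapomorphy uniting that clade.
C4 (derived state 'yes') is unique to Platyis (autapomorphy; uninformative for grouping).
Most parsimonious ingroup topology: ((Therilis,Acroina),((Neooma,Platyis),Zygax)).
Zygax and Neooma share a more recent common ancestor with each other than either does with Acroina, so Acroina is the least closely related of the three.

Acroina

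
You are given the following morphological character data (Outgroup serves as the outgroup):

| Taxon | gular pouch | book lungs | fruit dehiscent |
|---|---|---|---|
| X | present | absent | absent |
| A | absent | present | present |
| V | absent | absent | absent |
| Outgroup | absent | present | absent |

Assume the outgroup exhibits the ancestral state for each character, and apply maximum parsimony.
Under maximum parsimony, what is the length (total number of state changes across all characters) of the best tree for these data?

3

Character polarity is set by the outgroup: the derived state is whichever differs from the outgroup's state, so for book lungs the derived state is 'absent', and for the remaining characters it is 'present'.
gular pouch: derived state 'present' in X only — an autapomorphy, so it tells us nothing about relationships among taxa.
book lungs (derived state 'absent') is shared by V and X — a synapomorphy uniting that clade.
fruit dehiscent (derived state 'present') is unique to A (autapomorphy; uninformative for grouping).
Most parsimonious ingroup topology: ((V,X),A).
Changes per character on this tree: gular pouch: 1; book lungs: 1; fruit dehiscent: 1.
Total = 3.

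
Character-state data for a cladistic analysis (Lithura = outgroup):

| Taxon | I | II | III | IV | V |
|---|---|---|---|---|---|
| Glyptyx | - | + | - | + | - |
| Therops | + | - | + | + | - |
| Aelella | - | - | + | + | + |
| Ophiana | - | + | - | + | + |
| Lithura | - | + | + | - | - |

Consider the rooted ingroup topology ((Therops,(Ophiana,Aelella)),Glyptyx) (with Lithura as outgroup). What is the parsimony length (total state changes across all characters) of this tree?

7

Map each character onto ((Therops,(Ophiana,Aelella)),Glyptyx) (rooted by Lithura) and count the minimum state changes it requires (Fitch parsimony):
I: 1; II: 2; III: 2; IV: 1; V: 1.
Total tree length = 7.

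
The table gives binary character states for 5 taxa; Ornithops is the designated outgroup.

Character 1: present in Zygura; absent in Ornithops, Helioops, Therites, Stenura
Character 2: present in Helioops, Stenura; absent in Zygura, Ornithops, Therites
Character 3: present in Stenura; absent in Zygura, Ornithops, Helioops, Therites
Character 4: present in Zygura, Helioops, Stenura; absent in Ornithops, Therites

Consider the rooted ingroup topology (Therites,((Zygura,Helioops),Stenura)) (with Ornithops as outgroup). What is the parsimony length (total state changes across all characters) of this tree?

Map each character onto (Therites,((Zygura,Helioops),Stenura)) (rooted by Ornithops) and count the minimum state changes it requires (Fitch parsimony):
Character 1: 1; Character 2: 2; Character 3: 1; Character 4: 1.
Total tree length = 5.

5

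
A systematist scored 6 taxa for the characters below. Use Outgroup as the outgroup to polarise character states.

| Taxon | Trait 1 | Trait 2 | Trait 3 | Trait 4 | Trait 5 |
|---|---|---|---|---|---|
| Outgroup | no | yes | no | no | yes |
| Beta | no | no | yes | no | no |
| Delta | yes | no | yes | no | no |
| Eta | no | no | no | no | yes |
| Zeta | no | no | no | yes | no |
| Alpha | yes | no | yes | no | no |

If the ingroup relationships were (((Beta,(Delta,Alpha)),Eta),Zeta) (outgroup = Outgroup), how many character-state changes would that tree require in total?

6

Map each character onto (((Beta,(Delta,Alpha)),Eta),Zeta) (rooted by Outgroup) and count the minimum state changes it requires (Fitch parsimony):
Trait 1: 1; Trait 2: 1; Trait 3: 1; Trait 4: 1; Trait 5: 2.
Total tree length = 6.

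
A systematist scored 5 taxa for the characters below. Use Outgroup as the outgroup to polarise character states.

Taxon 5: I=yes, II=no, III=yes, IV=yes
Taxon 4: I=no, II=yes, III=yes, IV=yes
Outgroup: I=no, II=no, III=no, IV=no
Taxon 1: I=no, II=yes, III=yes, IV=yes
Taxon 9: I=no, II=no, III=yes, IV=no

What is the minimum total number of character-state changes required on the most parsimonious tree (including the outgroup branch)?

The outgroup has state 'no' for every character, so 'yes' is the derived state throughout.
I: derived state 'yes' in Taxon 5 only — an autapomorphy, so it tells us nothing about relationships among taxa.
Only Taxon 1 and Taxon 4 show the derived state 'yes' for II, supporting them as a clade.
All ingroup taxa share the derived state 'yes' for III; it defines the ingroup but does not resolve relationships within it.
IV: derived state 'yes' in Taxon 1, Taxon 4, and Taxon 5 only — synapomorphy for {Taxon 1, Taxon 4, Taxon 5}.
Most parsimonious ingroup topology: (((Taxon 4,Taxon 1),Taxon 5),Taxon 9).
Changes per character on this tree: I: 1; II: 1; III: 1; IV: 1.
Total = 4.

4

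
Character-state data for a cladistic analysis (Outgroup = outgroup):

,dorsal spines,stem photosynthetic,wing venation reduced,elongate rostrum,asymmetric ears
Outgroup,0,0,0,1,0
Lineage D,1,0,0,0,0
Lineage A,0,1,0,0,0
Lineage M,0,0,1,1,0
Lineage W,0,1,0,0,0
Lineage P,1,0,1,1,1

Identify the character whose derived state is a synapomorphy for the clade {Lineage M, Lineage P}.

wing venation reduced

Character polarity is set by the outgroup: the derived state is whichever differs from the outgroup's state, so for elongate rostrum the derived state is '0', and for the remaining characters it is '1'.
dorsal spines (state '1') occurs in Lineage D and Lineage P but conflicts with the nesting implied by the other characters — most parsimoniously interpreted as homoplasy.
stem photosynthetic: derived state '1' in Lineage A and Lineage W only — synapomorphy for {Lineage A, Lineage W}.
Only Lineage M and Lineage P show the derived state '1' for wing venation reduced, supporting them as a clade.
elongate rostrum (derived state '0') is shared by Lineage A, Lineage D, and Lineage W — a synapomorphy uniting that clade.
asymmetric ears (derived state '1') is unique to Lineage P (autapomorphy; uninformative for grouping).
Most parsimonious ingroup topology: ((Lineage D,(Lineage A,Lineage W)),(Lineage M,Lineage P)).
The clade {Lineage M, Lineage P} is supported by wing venation reduced: its derived state '1' occurs in exactly those taxa and in no other taxon (including the outgroup).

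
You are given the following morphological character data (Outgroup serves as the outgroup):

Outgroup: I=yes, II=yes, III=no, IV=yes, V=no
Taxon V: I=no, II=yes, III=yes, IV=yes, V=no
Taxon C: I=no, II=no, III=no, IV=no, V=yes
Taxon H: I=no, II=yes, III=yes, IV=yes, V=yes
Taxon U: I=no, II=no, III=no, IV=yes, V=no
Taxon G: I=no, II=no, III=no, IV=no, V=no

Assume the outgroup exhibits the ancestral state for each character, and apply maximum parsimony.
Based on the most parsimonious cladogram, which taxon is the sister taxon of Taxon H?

Taxon V

Character polarity is set by the outgroup: the derived state is whichever differs from the outgroup's state, so for I, II, IV the derived state is 'no', and for the remaining characters it is 'yes'.
I (derived state 'no') is shared by all ingroup taxa — unites the whole ingroup.
II (derived state 'no') is shared by Taxon C, Taxon G, and Taxon U — a synapomorphy uniting that clade.
III: derived state 'yes' in Taxon H and Taxon V only — synapomorphy for {Taxon H, Taxon V}.
IV: derived state 'no' in Taxon C and Taxon G only — synapomorphy for {Taxon C, Taxon G}.
V (state 'yes') occurs in Taxon C and Taxon H but conflicts with the nesting implied by the other characters — most parsimoniously interpreted as homoplasy.
Most parsimonious ingroup topology: ((Taxon V,Taxon H),((Taxon C,Taxon G),Taxon U)).
Taxon H and Taxon V form a cherry on this tree, so they are sister taxa.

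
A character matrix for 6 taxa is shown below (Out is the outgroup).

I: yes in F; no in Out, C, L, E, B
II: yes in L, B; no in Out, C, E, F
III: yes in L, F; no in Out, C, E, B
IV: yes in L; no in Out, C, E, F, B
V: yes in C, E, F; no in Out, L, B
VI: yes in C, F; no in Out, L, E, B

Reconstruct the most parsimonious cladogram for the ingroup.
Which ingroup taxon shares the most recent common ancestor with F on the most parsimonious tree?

The outgroup has state 'no' for every character, so 'yes' is the derived state throughout.
I (derived state 'yes') is unique to F (autapomorphy; uninformative for grouping).
II (derived state 'yes') is shared by B and L — a synapomorphy uniting that clade.
III groups F and L, which is incompatible with the clades supported by the remaining characters; treating it as convergent (homoplasy) costs fewer steps than any alternative tree.
IV: derived state 'yes' in L only — an autapomorphy, so it tells us nothing about relationships among taxa.
V (derived state 'yes') is shared by C, E, and F — a synapomorphy uniting that clade.
Only C and F show the derived state 'yes' for VI, supporting them as a clade.
Most parsimonious ingroup topology: (((C,F),E),(L,B)).
F and C form a cherry on this tree, so they are sister taxa.

C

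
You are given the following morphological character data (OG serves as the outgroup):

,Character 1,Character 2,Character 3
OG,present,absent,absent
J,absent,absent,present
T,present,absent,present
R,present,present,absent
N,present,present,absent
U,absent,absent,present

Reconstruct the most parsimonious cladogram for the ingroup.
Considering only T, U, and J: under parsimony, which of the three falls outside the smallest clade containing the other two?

Character polarity is set by the outgroup: the derived state is whichever differs from the outgroup's state, so for Character 1 the derived state is 'absent', and for the remaining characters it is 'present'.
Character 1: derived state 'absent' in J and U only — synapomorphy for {J, U}.
Character 2 (derived state 'present') is shared by N and R — a synapomorphy uniting that clade.
Character 3 (derived state 'present') is shared by J, T, and U — a synapomorphy uniting that clade.
Most parsimonious ingroup topology: (((J,U),T),(R,N)).
J and U share a more recent common ancestor with each other than either does with T, so T is the least closely related of the three.

T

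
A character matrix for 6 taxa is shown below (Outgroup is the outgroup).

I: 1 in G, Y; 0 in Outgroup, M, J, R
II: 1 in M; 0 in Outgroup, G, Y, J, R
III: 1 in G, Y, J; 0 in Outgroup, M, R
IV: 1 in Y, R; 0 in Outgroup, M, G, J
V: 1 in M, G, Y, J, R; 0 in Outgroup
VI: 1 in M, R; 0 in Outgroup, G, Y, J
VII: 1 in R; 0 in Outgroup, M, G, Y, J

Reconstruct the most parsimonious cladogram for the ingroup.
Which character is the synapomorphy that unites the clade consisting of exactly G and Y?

I

The outgroup has state '0' for every character, so '1' is the derived state throughout.
I (derived state '1') is shared by G and Y — a synapomorphy uniting that clade.
II (derived state '1') is unique to M (autapomorphy; uninformative for grouping).
III (derived state '1') is shared by G, J, and Y — a synapomorphy uniting that clade.
IV (state '1') occurs in R and Y but conflicts with the nesting implied by the other characters — most parsimoniously interpreted as homoplasy.
V (derived state '1') is shared by all ingroup taxa — unites the whole ingroup.
VI (derived state '1') is shared by M and R — a synapomorphy uniting that clade.
VII: derived state '1' in R only — an autapomorphy, so it tells us nothing about relationships among taxa.
Most parsimonious ingroup topology: ((M,R),((G,Y),J)).
The clade {G, Y} is supported by I: its derived state '1' occurs in exactly those taxa and in no other taxon (including the outgroup).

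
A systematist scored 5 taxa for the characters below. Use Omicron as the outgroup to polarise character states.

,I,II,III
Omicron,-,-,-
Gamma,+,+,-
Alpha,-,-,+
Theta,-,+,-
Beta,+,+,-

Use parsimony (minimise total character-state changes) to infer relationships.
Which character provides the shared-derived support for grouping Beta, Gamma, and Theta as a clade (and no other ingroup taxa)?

The outgroup has state '-' for every character, so '+' is the derived state throughout.
I: derived state '+' in Beta and Gamma only — synapomorphy for {Beta, Gamma}.
II (derived state '+') is shared by Beta, Gamma, and Theta — a synapomorphy uniting that clade.
III (derived state '+') is unique to Alpha (autapomorphy; uninformative for grouping).
Most parsimonious ingroup topology: (((Gamma,Beta),Theta),Alpha).
The clade {Beta, Gamma, Theta} is supported by II: its derived state '+' occurs in exactly those taxa and in no other taxon (including the outgroup).

II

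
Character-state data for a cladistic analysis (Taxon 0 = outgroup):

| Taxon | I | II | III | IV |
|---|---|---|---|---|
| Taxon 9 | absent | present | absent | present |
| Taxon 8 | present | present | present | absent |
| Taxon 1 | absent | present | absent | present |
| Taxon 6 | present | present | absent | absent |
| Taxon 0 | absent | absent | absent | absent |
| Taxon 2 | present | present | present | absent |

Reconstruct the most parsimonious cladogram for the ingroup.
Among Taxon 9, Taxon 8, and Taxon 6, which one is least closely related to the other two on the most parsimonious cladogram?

Taxon 9

The outgroup has state 'absent' for every character, so 'present' is the derived state throughout.
I: derived state 'present' in Taxon 2, Taxon 6, and Taxon 8 only — synapomorphy for {Taxon 2, Taxon 6, Taxon 8}.
II (derived state 'present') is shared by all ingroup taxa — unites the whole ingroup.
III: derived state 'present' in Taxon 2 and Taxon 8 only — synapomorphy for {Taxon 2, Taxon 8}.
Only Taxon 1 and Taxon 9 show the derived state 'present' for IV, supporting them as a clade.
Most parsimonious ingroup topology: (((Taxon 8,Taxon 2),Taxon 6),(Taxon 9,Taxon 1)).
Taxon 6 and Taxon 8 share a more recent common ancestor with each other than either does with Taxon 9, so Taxon 9 is the least closely related of the three.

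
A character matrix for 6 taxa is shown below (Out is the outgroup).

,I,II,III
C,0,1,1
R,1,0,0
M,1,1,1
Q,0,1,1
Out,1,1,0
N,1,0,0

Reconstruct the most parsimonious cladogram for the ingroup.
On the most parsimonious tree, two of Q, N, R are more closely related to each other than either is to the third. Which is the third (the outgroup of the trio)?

Character polarity is set by the outgroup: the derived state is whichever differs from the outgroup's state, so for I, II the derived state is '0', and for the remaining characters it is '1'.
I (derived state '0') is shared by C and Q — a synapomorphy uniting that clade.
II: derived state '0' in N and R only — synapomorphy for {N, R}.
III (derived state '1') is shared by C, M, and Q — a synapomorphy uniting that clade.
Most parsimonious ingroup topology: ((M,(C,Q)),(N,R)).
R and N share a more recent common ancestor with each other than either does with Q, so Q is the least closely related of the three.

Q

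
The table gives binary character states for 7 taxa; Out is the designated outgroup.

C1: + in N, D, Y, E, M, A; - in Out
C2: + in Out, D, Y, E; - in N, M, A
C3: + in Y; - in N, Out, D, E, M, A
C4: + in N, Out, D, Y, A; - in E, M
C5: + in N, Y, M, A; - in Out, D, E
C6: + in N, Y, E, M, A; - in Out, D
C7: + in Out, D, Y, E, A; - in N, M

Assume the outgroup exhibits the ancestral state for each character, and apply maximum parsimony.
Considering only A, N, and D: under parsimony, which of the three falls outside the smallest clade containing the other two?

Character polarity is set by the outgroup: the derived state is whichever differs from the outgroup's state, so for C2, C4, C7 the derived state is '-', and for the remaining characters it is '+'.
All ingroup taxa share the derived state '+' for C1; it defines the ingroup but does not resolve relationships within it.
C2 (derived state '-') is shared by A, M, and N — a synapomorphy uniting that clade.
C3 (derived state '+') is unique to Y (autapomorphy; uninformative for grouping).
C4 (state '-') occurs in E and M but conflicts with the nesting implied by the other characters — most parsimoniously interpreted as homoplasy.
C5: derived state '+' in A, M, N, and Y only — synapomorphy for {A, M, N, Y}.
Only A, E, M, N, and Y show the derived state '+' for C6, supporting them as a clade.
C7: derived state '-' in M and N only — synapomorphy for {M, N}.
Most parsimonious ingroup topology: (((((N,M),A),Y),E),D).
N and A share a more recent common ancestor with each other than either does with D, so D is the least closely related of the three.

D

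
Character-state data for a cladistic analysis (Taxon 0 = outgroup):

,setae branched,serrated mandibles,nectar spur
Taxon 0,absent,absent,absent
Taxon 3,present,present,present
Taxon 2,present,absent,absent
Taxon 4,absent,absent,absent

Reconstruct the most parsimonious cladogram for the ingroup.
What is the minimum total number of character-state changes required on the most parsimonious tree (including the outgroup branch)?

3

The outgroup has state 'absent' for every character, so 'present' is the derived state throughout.
setae branched (derived state 'present') is shared by Taxon 2 and Taxon 3 — a synapomorphy uniting that clade.
serrated mandibles (derived state 'present') is unique to Taxon 3 (autapomorphy; uninformative for grouping).
nectar spur (derived state 'present') is unique to Taxon 3 (autapomorphy; uninformative for grouping).
Most parsimonious ingroup topology: ((Taxon 3,Taxon 2),Taxon 4).
Changes per character on this tree: setae branched: 1; serrated mandibles: 1; nectar spur: 1.
Total = 3.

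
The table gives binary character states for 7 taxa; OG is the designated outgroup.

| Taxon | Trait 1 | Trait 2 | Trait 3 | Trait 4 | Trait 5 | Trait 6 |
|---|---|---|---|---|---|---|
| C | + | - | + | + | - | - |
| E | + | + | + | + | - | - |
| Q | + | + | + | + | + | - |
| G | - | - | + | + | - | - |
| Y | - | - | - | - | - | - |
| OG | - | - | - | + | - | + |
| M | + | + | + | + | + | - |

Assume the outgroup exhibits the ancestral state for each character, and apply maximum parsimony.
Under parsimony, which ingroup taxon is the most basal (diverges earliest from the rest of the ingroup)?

Character polarity is set by the outgroup: the derived state is whichever differs from the outgroup's state, so for Trait 4, Trait 6 the derived state is '-', and for the remaining characters it is '+'.
Trait 1: derived state '+' in C, E, M, and Q only — synapomorphy for {C, E, M, Q}.
Trait 2: derived state '+' in E, M, and Q only — synapomorphy for {E, M, Q}.
Trait 3: derived state '+' in C, E, G, M, and Q only — synapomorphy for {C, E, G, M, Q}.
Trait 4: derived state '-' in Y only — an autapomorphy, so it tells us nothing about relationships among taxa.
Trait 5 (derived state '+') is shared by M and Q — a synapomorphy uniting that clade.
All ingroup taxa share the derived state '-' for Trait 6; it defines the ingroup but does not resolve relationships within it.
Most parsimonious ingroup topology: (((((Q,M),E),C),G),Y).
Y is sister to the clade containing all other ingroup taxa, so it is the earliest-diverging (most basal) ingroup lineage.

Y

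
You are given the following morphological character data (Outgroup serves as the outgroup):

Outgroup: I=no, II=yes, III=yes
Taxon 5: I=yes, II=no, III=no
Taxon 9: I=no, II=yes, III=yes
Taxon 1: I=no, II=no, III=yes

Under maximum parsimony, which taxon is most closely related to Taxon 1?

Character polarity is set by the outgroup: the derived state is whichever differs from the outgroup's state, so for II, III the derived state is 'no', and for the remaining characters it is 'yes'.
I: derived state 'yes' in Taxon 5 only — an autapomorphy, so it tells us nothing about relationships among taxa.
II (derived state 'no') is shared by Taxon 1 and Taxon 5 — a synapomorphy uniting that clade.
III (derived state 'no') is unique to Taxon 5 (autapomorphy; uninformative for grouping).
Most parsimonious ingroup topology: ((Taxon 5,Taxon 1),Taxon 9).
Taxon 1 and Taxon 5 form a cherry on this tree, so they are sister taxa.

Taxon 5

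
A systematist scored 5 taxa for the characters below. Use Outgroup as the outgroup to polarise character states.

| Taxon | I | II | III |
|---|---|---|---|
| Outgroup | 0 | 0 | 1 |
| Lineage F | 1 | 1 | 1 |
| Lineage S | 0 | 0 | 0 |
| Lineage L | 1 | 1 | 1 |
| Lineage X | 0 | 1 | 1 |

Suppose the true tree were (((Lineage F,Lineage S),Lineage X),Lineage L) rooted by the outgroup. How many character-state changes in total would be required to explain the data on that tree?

Map each character onto (((Lineage F,Lineage S),Lineage X),Lineage L) (rooted by Outgroup) and count the minimum state changes it requires (Fitch parsimony):
I: 2; II: 2; III: 1.
Total tree length = 5.

5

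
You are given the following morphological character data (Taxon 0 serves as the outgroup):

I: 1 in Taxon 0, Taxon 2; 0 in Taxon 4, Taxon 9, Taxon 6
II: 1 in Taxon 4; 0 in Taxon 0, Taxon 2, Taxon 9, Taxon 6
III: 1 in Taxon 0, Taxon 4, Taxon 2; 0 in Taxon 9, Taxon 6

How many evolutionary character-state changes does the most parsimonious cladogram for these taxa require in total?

Character polarity is set by the outgroup: the derived state is whichever differs from the outgroup's state, so for I, III the derived state is '0', and for the remaining characters it is '1'.
I: derived state '0' in Taxon 4, Taxon 6, and Taxon 9 only — synapomorphy for {Taxon 4, Taxon 6, Taxon 9}.
II: derived state '1' in Taxon 4 only — an autapomorphy, so it tells us nothing about relationships among taxa.
Only Taxon 6 and Taxon 9 show the derived state '0' for III, supporting them as a clade.
Most parsimonious ingroup topology: ((Taxon 4,(Taxon 9,Taxon 6)),Taxon 2).
Changes per character on this tree: I: 1; II: 1; III: 1.
Total = 3.

3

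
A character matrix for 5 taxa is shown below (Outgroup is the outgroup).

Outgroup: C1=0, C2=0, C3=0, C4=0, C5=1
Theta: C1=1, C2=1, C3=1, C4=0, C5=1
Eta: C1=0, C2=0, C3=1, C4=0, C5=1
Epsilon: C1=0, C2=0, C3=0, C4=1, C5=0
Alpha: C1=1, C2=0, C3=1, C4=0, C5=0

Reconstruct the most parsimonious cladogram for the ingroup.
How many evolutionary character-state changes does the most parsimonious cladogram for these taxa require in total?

6

Character polarity is set by the outgroup: the derived state is whichever differs from the outgroup's state, so for C5 the derived state is '0', and for the remaining characters it is '1'.
C1: derived state '1' in Alpha and Theta only — synapomorphy for {Alpha, Theta}.
C2: derived state '1' in Theta only — an autapomorphy, so it tells us nothing about relationships among taxa.
Only Alpha, Eta, and Theta show the derived state '1' for C3, supporting them as a clade.
C4 (derived state '1') is unique to Epsilon (autapomorphy; uninformative for grouping).
C5 groups Alpha and Epsilon, which is incompatible with the clades supported by the remaining characters; treating it as convergent (homoplasy) costs fewer steps than any alternative tree.
Most parsimonious ingroup topology: (((Theta,Alpha),Eta),Epsilon).
Changes per character on this tree: C1: 1; C2: 1; C3: 1; C4: 1; C5: 2.
Total = 6.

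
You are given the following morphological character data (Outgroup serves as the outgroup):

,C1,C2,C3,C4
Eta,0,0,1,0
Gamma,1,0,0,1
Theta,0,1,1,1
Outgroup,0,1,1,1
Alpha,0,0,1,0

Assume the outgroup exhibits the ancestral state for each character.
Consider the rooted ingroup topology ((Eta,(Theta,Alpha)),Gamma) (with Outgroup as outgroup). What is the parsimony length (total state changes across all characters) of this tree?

Map each character onto ((Eta,(Theta,Alpha)),Gamma) (rooted by Outgroup) and count the minimum state changes it requires (Fitch parsimony):
C1: 1; C2: 2; C3: 1; C4: 2.
Total tree length = 6.

6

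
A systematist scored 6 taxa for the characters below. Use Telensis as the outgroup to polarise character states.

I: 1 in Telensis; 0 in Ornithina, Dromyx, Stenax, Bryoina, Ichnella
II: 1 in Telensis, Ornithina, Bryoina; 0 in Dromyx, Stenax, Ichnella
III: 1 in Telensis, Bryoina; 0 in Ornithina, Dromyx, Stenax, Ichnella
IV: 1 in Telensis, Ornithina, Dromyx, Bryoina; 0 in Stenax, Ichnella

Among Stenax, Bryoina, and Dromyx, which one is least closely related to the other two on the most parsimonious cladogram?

The outgroup has state '1' for every character, so '0' is the derived state throughout.
I (derived state '0') is shared by all ingroup taxa — unites the whole ingroup.
II (derived state '0') is shared by Dromyx, Ichnella, and Stenax — a synapomorphy uniting that clade.
III (derived state '0') is shared by Dromyx, Ichnella, Ornithina, and Stenax — a synapomorphy uniting that clade.
Only Ichnella and Stenax show the derived state '0' for IV, supporting them as a clade.
Most parsimonious ingroup topology: ((Ornithina,(Dromyx,(Stenax,Ichnella))),Bryoina).
Stenax and Dromyx share a more recent common ancestor with each other than either does with Bryoina, so Bryoina is the least closely related of the three.

Bryoina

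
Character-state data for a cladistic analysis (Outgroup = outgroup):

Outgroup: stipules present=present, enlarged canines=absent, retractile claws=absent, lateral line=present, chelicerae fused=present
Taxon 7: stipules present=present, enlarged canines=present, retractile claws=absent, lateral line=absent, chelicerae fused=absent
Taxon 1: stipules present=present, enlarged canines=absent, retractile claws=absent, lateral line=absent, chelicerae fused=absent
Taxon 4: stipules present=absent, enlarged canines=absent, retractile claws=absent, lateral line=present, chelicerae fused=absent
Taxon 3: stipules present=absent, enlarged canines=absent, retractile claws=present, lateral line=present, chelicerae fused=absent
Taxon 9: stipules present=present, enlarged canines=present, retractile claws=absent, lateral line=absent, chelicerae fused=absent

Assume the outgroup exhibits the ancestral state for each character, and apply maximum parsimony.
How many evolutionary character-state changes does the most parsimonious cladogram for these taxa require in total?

Character polarity is set by the outgroup: the derived state is whichever differs from the outgroup's state, so for stipules present, lateral line, chelicerae fused the derived state is 'absent', and for the remaining characters it is 'present'.
stipules present: derived state 'absent' in Taxon 3 and Taxon 4 only — synapomorphy for {Taxon 3, Taxon 4}.
Only Taxon 7 and Taxon 9 show the derived state 'present' for enlarged canines, supporting them as a clade.
retractile claws: derived state 'present' in Taxon 3 only — an autapomorphy, so it tells us nothing about relationships among taxa.
lateral line: derived state 'absent' in Taxon 1, Taxon 7, and Taxon 9 only — synapomorphy for {Taxon 1, Taxon 7, Taxon 9}.
All ingroup taxa share the derived state 'absent' for chelicerae fused; it defines the ingroup but does not resolve relationships within it.
Most parsimonious ingroup topology: (((Taxon 7,Taxon 9),Taxon 1),(Taxon 4,Taxon 3)).
Changes per character on this tree: stipules present: 1; enlarged canines: 1; retractile claws: 1; lateral line: 1; chelicerae fused: 1.
Total = 5.

5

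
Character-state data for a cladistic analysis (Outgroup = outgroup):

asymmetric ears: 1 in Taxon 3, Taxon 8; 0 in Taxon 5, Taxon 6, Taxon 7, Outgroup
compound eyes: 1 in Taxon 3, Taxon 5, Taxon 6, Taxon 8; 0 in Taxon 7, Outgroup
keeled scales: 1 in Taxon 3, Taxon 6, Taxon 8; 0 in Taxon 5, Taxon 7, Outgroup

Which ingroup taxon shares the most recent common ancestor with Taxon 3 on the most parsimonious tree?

The outgroup has state '0' for every character, so '1' is the derived state throughout.
asymmetric ears: derived state '1' in Taxon 3 and Taxon 8 only — synapomorphy for {Taxon 3, Taxon 8}.
compound eyes (derived state '1') is shared by Taxon 3, Taxon 5, Taxon 6, and Taxon 8 — a synapomorphy uniting that clade.
keeled scales: derived state '1' in Taxon 3, Taxon 6, and Taxon 8 only — synapomorphy for {Taxon 3, Taxon 6, Taxon 8}.
Most parsimonious ingroup topology: (Taxon 7,((Taxon 6,(Taxon 8,Taxon 3)),Taxon 5)).
Taxon 3 and Taxon 8 form a cherry on this tree, so they are sister taxa.

Taxon 8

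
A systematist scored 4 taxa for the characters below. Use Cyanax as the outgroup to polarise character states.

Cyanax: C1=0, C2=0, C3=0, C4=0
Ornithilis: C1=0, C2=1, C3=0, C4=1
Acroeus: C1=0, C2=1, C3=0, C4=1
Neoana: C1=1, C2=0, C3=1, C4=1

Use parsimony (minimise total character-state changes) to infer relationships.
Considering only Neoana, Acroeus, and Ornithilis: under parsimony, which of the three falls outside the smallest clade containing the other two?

The outgroup has state '0' for every character, so '1' is the derived state throughout.
C1 (derived state '1') is unique to Neoana (autapomorphy; uninformative for grouping).
C2: derived state '1' in Acroeus and Ornithilis only — synapomorphy for {Acroeus, Ornithilis}.
C3 (derived state '1') is unique to Neoana (autapomorphy; uninformative for grouping).
All ingroup taxa share the derived state '1' for C4; it defines the ingroup but does not resolve relationships within it.
Most parsimonious ingroup topology: ((Ornithilis,Acroeus),Neoana).
Ornithilis and Acroeus share a more recent common ancestor with each other than either does with Neoana, so Neoana is the least closely related of the three.

Neoana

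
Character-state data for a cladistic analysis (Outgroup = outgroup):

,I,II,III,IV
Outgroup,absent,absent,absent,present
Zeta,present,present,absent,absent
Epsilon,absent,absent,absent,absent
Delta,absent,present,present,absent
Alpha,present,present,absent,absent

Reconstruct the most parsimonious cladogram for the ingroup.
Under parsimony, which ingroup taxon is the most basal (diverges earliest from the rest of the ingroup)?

Epsilon

Character polarity is set by the outgroup: the derived state is whichever differs from the outgroup's state, so for IV the derived state is 'absent', and for the remaining characters it is 'present'.
I: derived state 'present' in Alpha and Zeta only — synapomorphy for {Alpha, Zeta}.
II: derived state 'present' in Alpha, Delta, and Zeta only — synapomorphy for {Alpha, Delta, Zeta}.
III: derived state 'present' in Delta only — an autapomorphy, so it tells us nothing about relationships among taxa.
All ingroup taxa share the derived state 'absent' for IV; it defines the ingroup but does not resolve relationships within it.
Most parsimonious ingroup topology: (((Zeta,Alpha),Delta),Epsilon).
Epsilon is sister to the clade containing all other ingroup taxa, so it is the earliest-diverging (most basal) ingroup lineage.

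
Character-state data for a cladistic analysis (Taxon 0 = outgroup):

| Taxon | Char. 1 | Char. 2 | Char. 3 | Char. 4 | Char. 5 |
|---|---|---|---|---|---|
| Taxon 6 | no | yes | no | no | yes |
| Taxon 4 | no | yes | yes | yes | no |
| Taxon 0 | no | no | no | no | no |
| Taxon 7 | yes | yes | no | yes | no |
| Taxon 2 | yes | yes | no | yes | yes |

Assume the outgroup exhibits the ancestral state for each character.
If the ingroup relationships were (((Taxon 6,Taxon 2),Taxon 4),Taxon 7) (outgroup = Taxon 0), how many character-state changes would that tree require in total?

Map each character onto (((Taxon 6,Taxon 2),Taxon 4),Taxon 7) (rooted by Taxon 0) and count the minimum state changes it requires (Fitch parsimony):
Char. 1: 2; Char. 2: 1; Char. 3: 1; Char. 4: 2; Char. 5: 1.
Total tree length = 7.

7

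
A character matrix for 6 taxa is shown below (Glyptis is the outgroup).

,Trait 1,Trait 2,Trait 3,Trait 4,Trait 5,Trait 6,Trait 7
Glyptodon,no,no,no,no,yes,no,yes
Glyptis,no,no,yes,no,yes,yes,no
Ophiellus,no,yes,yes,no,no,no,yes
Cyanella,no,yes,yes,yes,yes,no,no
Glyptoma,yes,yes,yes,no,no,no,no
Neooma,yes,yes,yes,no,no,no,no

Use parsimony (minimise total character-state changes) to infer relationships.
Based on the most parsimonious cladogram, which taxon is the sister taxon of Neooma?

Glyptoma

Character polarity is set by the outgroup: the derived state is whichever differs from the outgroup's state, so for Trait 3, Trait 5, Trait 6 the derived state is 'no', and for the remaining characters it is 'yes'.
Trait 1: derived state 'yes' in Glyptoma and Neooma only — synapomorphy for {Glyptoma, Neooma}.
Only Cyanella, Glyptoma, Neooma, and Ophiellus show the derived state 'yes' for Trait 2, supporting them as a clade.
Trait 3: derived state 'no' in Glyptodon only — an autapomorphy, so it tells us nothing about relationships among taxa.
Trait 4: derived state 'yes' in Cyanella only — an autapomorphy, so it tells us nothing about relationships among taxa.
Trait 5: derived state 'no' in Glyptoma, Neooma, and Ophiellus only — synapomorphy for {Glyptoma, Neooma, Ophiellus}.
All ingroup taxa share the derived state 'no' for Trait 6; it defines the ingroup but does not resolve relationships within it.
Trait 7 (state 'yes') occurs in Glyptodon and Ophiellus but conflicts with the nesting implied by the other characters — most parsimoniously interpreted as homoplasy.
Most parsimonious ingroup topology: ((((Glyptoma,Neooma),Ophiellus),Cyanella),Glyptodon).
Neooma and Glyptoma form a cherry on this tree, so they are sister taxa.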